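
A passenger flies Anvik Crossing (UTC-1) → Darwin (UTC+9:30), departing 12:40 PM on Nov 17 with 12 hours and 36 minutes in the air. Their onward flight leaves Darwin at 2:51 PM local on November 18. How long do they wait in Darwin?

3 hours 5 minutes

Convert departure to UTC: 12:40 PM + 1:00 = 1:40 PM UTC on Nov 17.
Add 12 hours and 36 minutes flight time → 2:16 AM UTC (Nov 18).
Darwin is UTC+9:30, so local arrival = 2:16 AM + 9:30 = 11:46 AM on Nov 18.
Layover = 2:51 PM − 11:46 AM = 3 hours 5 minutes.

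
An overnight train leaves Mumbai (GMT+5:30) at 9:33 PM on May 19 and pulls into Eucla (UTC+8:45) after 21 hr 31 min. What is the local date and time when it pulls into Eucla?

Convert departure to UTC: 9:33 PM − 5:30 = 4:03 PM UTC on May 19.
Add 21 hours and 31 minutes travel time → 1:34 PM UTC (May 20).
Eucla is UTC+8:45, so local arrival = 1:34 PM + 8:45 = 10:19 PM on May 20.

10:19 PM on May 20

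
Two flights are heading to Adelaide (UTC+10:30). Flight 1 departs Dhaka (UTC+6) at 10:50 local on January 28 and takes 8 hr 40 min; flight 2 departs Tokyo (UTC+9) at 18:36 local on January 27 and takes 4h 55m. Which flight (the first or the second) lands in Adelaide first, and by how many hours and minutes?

the second, by 22 hours 59 minutes

Flight 1 in UTC: 10:50 − 6:00 = 04:50 on Jan 28.
+8 hours 40 minutes → arrive 13:30 UTC on Jan 28.
Flight 2 in UTC: 18:36 − 9:00 = 09:36 on Jan 27.
+4 hours and 55 minutes → arrive 14:31 UTC on Jan 27.
Flight 2 lands earlier by 22 hours 59 minutes.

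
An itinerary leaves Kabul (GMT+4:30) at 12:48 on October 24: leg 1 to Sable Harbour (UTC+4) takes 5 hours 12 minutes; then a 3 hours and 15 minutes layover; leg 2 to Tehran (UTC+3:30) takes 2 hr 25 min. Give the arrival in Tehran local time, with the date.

22:40 on Oct 24

Convert departure to UTC: 12:48 − 4:30 = 08:18 UTC on Oct 24.
Add 5 hours and 12 minutes leg 1 → 13:30 UTC.
Add 3 hours 15 minutes layover in Sable Harbour → 16:45 UTC.
Add 2 hours and 25 minutes leg 2 → 19:10 UTC.
Tehran is UTC+3:30, so local arrival = 19:10 + 3:30 = 22:40 on Oct 24.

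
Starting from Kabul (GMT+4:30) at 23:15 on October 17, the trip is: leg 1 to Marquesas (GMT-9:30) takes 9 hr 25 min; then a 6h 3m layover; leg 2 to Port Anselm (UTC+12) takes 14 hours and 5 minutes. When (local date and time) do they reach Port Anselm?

Convert departure to UTC: 23:15 − 4:30 = 18:45 UTC on Oct 17.
Add 9 hours 25 minutes leg 1 → 04:10 UTC (Oct 18).
Add 6 hours and 3 minutes layover in Marquesas → 10:13 UTC.
Add 14 hours 5 minutes leg 2 → 00:18 UTC (Oct 19).
Port Anselm is UTC+12:00, so local arrival = 00:18 + 12:00 = 12:18 on Oct 19.

12:18 on October 19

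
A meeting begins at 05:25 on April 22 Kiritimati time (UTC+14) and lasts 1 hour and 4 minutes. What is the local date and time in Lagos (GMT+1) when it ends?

17:29 on April 21

Convert start to UTC: 05:25 − 14:00 = 15:25 UTC on Apr 21.
Add 1 hour 4 minutes duration → 16:29 UTC.
Lagos is UTC+1:00, so local end time = 16:29 + 1:00 = 17:29 on Apr 21.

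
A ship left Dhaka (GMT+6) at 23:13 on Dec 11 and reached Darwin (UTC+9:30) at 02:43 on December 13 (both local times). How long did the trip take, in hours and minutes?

24 hours

Departure in UTC: 23:13 − 6:00 = 17:13 on Dec 11.
Arrival in UTC: 02:43 − 9:30 = 17:13 on Dec 12.
Elapsed = 17:13 − 17:13 (+1 day) = 24 hours.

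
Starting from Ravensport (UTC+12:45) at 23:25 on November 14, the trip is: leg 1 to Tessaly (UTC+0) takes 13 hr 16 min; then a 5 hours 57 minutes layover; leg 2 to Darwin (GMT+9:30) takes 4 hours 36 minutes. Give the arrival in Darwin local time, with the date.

19:59 on November 15

Convert departure to UTC: 23:25 − 12:45 = 10:40 UTC on Nov 14.
Add 13 hours 16 minutes leg 1 → 23:56 UTC.
Add 5 hours and 57 minutes layover in Tessaly → 05:53 UTC (Nov 15).
Add 4 hours and 36 minutes leg 2 → 10:29 UTC.
Darwin is UTC+9:30, so local arrival = 10:29 + 9:30 = 19:59 on Nov 15.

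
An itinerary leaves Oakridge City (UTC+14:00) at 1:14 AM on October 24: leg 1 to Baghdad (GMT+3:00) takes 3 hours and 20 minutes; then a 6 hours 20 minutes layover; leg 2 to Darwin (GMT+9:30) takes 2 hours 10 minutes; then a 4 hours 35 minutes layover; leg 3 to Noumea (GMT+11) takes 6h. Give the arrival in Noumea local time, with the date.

8:39 PM on October 24

Convert departure to UTC: 1:14 AM − 14:00 = 11:14 AM UTC on Oct 23.
Add 3 hours 20 minutes leg 1 → 2:34 PM UTC.
Add 6 hours and 20 minutes layover in Baghdad → 8:54 PM UTC.
Add 2 hours 10 minutes leg 2 → 11:04 PM UTC.
Add 4 hours 35 minutes layover in Darwin → 3:39 AM UTC (Oct 24).
Add 6 hours leg 3 → 9:39 AM UTC.
Noumea is UTC+11:00, so local arrival = 9:39 AM + 11:00 = 8:39 PM on Oct 24.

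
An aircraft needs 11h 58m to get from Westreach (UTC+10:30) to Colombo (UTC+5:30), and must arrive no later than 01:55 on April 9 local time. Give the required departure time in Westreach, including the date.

18:57 on April 8

Target arrival in UTC: 01:55 − 5:30 = 20:25 on Apr 8.
Subtract 11 hours 58 minutes → departure 08:27 UTC on Apr 8.
Westreach is UTC+10:30: 08:27 + 10:30 = 18:57 on Apr 8.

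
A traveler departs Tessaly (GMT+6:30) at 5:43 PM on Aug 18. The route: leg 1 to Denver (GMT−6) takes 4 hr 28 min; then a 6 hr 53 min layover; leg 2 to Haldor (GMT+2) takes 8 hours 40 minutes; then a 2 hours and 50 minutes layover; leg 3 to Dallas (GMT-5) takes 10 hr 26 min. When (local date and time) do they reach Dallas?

Convert departure to UTC: 5:43 PM − 6:30 = 11:13 AM UTC on Aug 18.
Add 4 hours 28 minutes leg 1 → 3:41 PM UTC.
Add 6 hours 53 minutes layover in Denver → 10:34 PM UTC.
Add 8 hours 40 minutes leg 2 → 7:14 AM UTC (Aug 19).
Add 2 hours and 50 minutes layover in Haldor → 10:04 AM UTC.
Add 10 hours and 26 minutes leg 3 → 8:30 PM UTC.
Dallas is UTC−5:00, so local arrival = 8:30 PM − 5:00 = 3:30 PM on Aug 19.

3:30 PM on August 19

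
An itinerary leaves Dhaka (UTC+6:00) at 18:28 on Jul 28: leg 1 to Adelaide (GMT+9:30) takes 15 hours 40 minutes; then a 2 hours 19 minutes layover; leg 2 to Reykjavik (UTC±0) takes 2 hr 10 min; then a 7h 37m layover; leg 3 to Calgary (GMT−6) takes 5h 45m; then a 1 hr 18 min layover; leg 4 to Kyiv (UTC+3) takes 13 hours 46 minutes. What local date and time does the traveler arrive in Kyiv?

16:03 on Jul 30

Convert departure to UTC: 18:28 − 6:00 = 12:28 UTC on Jul 28.
Add 15 hours and 40 minutes leg 1 → 04:08 UTC (Jul 29).
Add 2 hours 19 minutes layover in Adelaide → 06:27 UTC.
Add 2 hours and 10 minutes leg 2 → 08:37 UTC.
Add 7 hours and 37 minutes layover in Reykjavik → 16:14 UTC.
Add 5 hours 45 minutes leg 3 → 21:59 UTC.
Add 1 hour and 18 minutes layover in Calgary → 23:17 UTC.
Add 13 hours 46 minutes leg 4 → 13:03 UTC (Jul 30).
Kyiv is UTC+3:00, so local arrival = 13:03 + 3:00 = 16:03 on Jul 30.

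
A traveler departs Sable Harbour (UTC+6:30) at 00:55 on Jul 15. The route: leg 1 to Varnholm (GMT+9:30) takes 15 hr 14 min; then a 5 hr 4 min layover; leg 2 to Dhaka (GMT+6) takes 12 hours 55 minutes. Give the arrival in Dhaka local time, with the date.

Convert departure to UTC: 00:55 − 6:30 = 18:25 UTC on Jul 14.
Add 15 hours 14 minutes leg 1 → 09:39 UTC (Jul 15).
Add 5 hours and 4 minutes layover in Varnholm → 14:43 UTC.
Add 12 hours 55 minutes leg 2 → 03:38 UTC (Jul 16).
Dhaka is UTC+6:00, so local arrival = 03:38 + 6:00 = 09:38 on Jul 16.

09:38 on July 16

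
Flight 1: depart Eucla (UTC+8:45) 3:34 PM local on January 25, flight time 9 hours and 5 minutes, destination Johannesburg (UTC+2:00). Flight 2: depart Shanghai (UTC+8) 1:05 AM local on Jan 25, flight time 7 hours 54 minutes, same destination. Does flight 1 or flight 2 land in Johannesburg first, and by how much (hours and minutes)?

Flight 1 in UTC: 3:34 PM − 8:45 = 6:49 AM on Jan 25.
+9 hours 5 minutes → arrive 3:54 PM UTC on Jan 25.
Flight 2 in UTC: 1:05 AM − 8:00 = 5:05 PM on Jan 24.
+7 hours 54 minutes → arrive 12:59 AM UTC on Jan 25.
Flight 2 lands earlier by 14 hours 55 minutes.

the second, by 14 hours 55 minutes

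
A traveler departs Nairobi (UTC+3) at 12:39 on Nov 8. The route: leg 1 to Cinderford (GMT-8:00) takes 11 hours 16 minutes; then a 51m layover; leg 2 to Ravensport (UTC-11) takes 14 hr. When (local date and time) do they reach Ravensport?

00:46 on November 9

Convert departure to UTC: 12:39 − 3:00 = 09:39 UTC on Nov 8.
Add 11 hours and 16 minutes leg 1 → 20:55 UTC.
Add 51 minutes layover in Cinderford → 21:46 UTC.
Add 14 hours leg 2 → 11:46 UTC (Nov 9).
Ravensport is UTC−11:00, so local arrival = 11:46 − 11:00 = 00:46 on Nov 9.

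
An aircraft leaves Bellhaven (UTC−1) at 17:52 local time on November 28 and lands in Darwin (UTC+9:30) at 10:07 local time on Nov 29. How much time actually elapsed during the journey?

5 hours 45 minutes

Departure in UTC: 17:52 + 1:00 = 18:52 on Nov 28.
Arrival in UTC: 10:07 − 9:30 = 00:37 on Nov 29.
Elapsed = 00:37 − 18:52 (+1 day) = 5 hours 45 minutes.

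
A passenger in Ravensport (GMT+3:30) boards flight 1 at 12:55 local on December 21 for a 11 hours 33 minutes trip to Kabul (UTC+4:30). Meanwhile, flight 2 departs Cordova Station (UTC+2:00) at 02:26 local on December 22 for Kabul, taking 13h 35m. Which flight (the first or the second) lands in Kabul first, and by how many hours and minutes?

Flight 1 in UTC: 12:55 − 3:30 = 09:25 on Dec 21.
+11 hours 33 minutes → arrive 20:58 UTC on Dec 21.
Flight 2 in UTC: 02:26 − 2:00 = 00:26 on Dec 22.
+13 hours 35 minutes → arrive 14:01 UTC on Dec 22.
Flight 1 lands earlier by 17 hours 3 minutes.

the first, by 17 hours 3 minutes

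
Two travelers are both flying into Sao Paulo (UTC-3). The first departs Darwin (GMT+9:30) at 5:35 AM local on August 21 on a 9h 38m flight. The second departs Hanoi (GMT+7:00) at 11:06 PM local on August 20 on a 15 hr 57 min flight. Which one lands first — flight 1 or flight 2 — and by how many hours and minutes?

the first, by 2 hours 20 minutes

Flight 1 in UTC: 5:35 AM − 9:30 = 8:05 PM on Aug 20.
+9 hours and 38 minutes → arrive 5:43 AM UTC on Aug 21.
Flight 2 in UTC: 11:06 PM − 7:00 = 4:06 PM on Aug 20.
+15 hours and 57 minutes → arrive 8:03 AM UTC on Aug 21.
Flight 1 lands earlier by 2 hours 20 minutes.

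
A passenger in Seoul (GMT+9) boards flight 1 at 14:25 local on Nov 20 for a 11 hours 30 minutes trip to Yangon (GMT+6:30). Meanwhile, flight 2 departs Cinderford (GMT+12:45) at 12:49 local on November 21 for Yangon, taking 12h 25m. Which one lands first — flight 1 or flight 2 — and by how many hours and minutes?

the first, by 19 hours 34 minutes

Flight 1 in UTC: 14:25 − 9:00 = 05:25 on Nov 20.
+11 hours and 30 minutes → arrive 16:55 UTC on Nov 20.
Flight 2 in UTC: 12:49 − 12:45 = 00:04 on Nov 21.
+12 hours and 25 minutes → arrive 12:29 UTC on Nov 21.
Flight 1 lands earlier by 19 hours 34 minutes.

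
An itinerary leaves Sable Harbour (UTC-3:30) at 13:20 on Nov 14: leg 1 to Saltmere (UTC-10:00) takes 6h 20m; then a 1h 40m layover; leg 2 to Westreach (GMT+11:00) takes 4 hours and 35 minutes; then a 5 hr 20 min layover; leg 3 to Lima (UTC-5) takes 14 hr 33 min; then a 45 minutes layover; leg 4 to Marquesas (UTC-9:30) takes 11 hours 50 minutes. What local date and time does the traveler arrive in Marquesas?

04:23 on November 16

Convert departure to UTC: 13:20 + 3:30 = 16:50 UTC on Nov 14.
Add 6 hours 20 minutes leg 1 → 23:10 UTC.
Add 1 hour 40 minutes layover in Saltmere → 00:50 UTC (Nov 15).
Add 4 hours and 35 minutes leg 2 → 05:25 UTC.
Add 5 hours and 20 minutes layover in Westreach → 10:45 UTC.
Add 14 hours and 33 minutes leg 3 → 01:18 UTC (Nov 16).
Add 45 minutes layover in Lima → 02:03 UTC.
Add 11 hours 50 minutes leg 4 → 13:53 UTC.
Marquesas is UTC−9:30, so local arrival = 13:53 − 9:30 = 04:23 on Nov 16.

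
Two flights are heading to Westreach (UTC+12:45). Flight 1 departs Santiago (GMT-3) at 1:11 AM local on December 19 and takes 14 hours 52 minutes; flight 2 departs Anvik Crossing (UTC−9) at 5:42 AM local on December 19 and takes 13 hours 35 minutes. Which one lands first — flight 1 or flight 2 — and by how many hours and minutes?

the first, by 9 hours 14 minutes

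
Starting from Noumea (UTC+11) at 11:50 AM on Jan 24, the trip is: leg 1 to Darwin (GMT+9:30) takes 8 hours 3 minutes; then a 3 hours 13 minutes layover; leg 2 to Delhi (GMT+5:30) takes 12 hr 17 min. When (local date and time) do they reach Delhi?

Convert departure to UTC: 11:50 AM − 11:00 = 12:50 AM UTC on Jan 24.
Add 8 hours 3 minutes leg 1 → 8:53 AM UTC.
Add 3 hours and 13 minutes layover in Darwin → 12:06 PM UTC.
Add 12 hours 17 minutes leg 2 → 12:23 AM UTC (Jan 25).
Delhi is UTC+5:30, so local arrival = 12:23 AM + 5:30 = 5:53 AM on Jan 25.

5:53 AM on January 25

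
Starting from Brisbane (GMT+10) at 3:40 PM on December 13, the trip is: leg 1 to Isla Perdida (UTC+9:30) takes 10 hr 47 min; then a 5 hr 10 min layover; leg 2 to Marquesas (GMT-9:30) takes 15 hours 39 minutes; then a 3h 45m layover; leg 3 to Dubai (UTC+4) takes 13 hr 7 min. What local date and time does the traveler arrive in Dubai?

Convert departure to UTC: 3:40 PM − 10:00 = 5:40 AM UTC on Dec 13.
Add 10 hours 47 minutes leg 1 → 4:27 PM UTC.
Add 5 hours 10 minutes layover in Isla Perdida → 9:37 PM UTC.
Add 15 hours and 39 minutes leg 2 → 1:16 PM UTC (Dec 14).
Add 3 hours 45 minutes layover in Marquesas → 5:01 PM UTC.
Add 13 hours 7 minutes leg 3 → 6:08 AM UTC (Dec 15).
Dubai is UTC+4:00, so local arrival = 6:08 AM + 4:00 = 10:08 AM on Dec 15.

10:08 AM on December 15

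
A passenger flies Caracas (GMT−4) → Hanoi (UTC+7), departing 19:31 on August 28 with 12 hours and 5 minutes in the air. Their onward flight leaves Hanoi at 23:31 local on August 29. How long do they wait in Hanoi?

4 hours 55 minutes

Convert departure to UTC: 19:31 + 4:00 = 23:31 UTC on Aug 28.
Add 12 hours 5 minutes flight time → 11:36 UTC (Aug 29).
Hanoi is UTC+7:00, so local arrival = 11:36 + 7:00 = 18:36 on Aug 29.
Layover = 23:31 − 18:36 = 4 hours 55 minutes.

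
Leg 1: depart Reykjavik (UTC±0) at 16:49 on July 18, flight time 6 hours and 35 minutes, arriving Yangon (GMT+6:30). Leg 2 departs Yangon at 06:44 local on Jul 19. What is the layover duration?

50 minutes

Reykjavik is at UTC+0, so departure is already 16:49 UTC on Jul 18.
Add 6 hours and 35 minutes flight time → 23:24 UTC.
Yangon is UTC+6:30, so local arrival = 23:24 + 6:30 = 05:54 on Jul 19.
Layover = 06:44 − 05:54 = 50 minutes.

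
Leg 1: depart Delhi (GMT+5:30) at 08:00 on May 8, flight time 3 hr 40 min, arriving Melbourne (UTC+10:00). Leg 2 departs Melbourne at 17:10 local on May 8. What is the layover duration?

1 hour

Convert departure to UTC: 08:00 − 5:30 = 02:30 UTC on May 8.
Add 3 hours and 40 minutes flight time → 06:10 UTC.
Melbourne is UTC+10:00, so local arrival = 06:10 + 10:00 = 16:10 on May 8.
Layover = 17:10 − 16:10 = 1 hour.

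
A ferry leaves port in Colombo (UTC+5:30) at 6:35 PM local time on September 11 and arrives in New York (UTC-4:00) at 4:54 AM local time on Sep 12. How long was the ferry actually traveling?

19 hours 49 minutes

Departure in UTC: 6:35 PM − 5:30 = 1:05 PM on Sep 11.
Arrival in UTC: 4:54 AM + 4:00 = 8:54 AM on Sep 12.
Elapsed = 8:54 AM − 1:05 PM (+1 day) = 19 hours 49 minutes.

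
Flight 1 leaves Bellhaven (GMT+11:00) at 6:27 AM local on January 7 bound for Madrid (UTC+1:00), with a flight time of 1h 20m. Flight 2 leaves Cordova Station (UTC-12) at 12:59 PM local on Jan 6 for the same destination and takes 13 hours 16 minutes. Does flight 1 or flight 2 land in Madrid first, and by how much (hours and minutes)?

the first, by 17 hours 28 minutes

Flight 1 in UTC: 6:27 AM − 11:00 = 7:27 PM on Jan 6.
+1 hour and 20 minutes → arrive 8:47 PM UTC on Jan 6.
Flight 2 in UTC: 12:59 PM + 12:00 = 12:59 AM on Jan 7.
+13 hours and 16 minutes → arrive 2:15 PM UTC on Jan 7.
Flight 1 lands earlier by 17 hours 28 minutes.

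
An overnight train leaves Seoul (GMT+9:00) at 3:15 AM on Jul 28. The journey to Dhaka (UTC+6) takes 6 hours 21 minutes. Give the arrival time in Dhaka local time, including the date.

6:36 AM on July 28

Convert departure to UTC: 3:15 AM − 9:00 = 6:15 PM UTC on Jul 27.
Add 6 hours 21 minutes travel time → 12:36 AM UTC (Jul 28).
Dhaka is UTC+6:00, so local arrival = 12:36 AM + 6:00 = 6:36 AM on Jul 28.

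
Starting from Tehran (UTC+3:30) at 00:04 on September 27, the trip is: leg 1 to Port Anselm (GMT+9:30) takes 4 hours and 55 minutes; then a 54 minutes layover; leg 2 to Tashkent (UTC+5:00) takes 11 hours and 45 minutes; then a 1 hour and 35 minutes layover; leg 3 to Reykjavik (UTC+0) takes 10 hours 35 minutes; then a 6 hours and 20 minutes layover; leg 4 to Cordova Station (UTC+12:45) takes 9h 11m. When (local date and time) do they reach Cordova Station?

06:34 on September 29

Convert departure to UTC: 00:04 − 3:30 = 20:34 UTC on Sep 26.
Add 4 hours and 55 minutes leg 1 → 01:29 UTC (Sep 27).
Add 54 minutes layover in Port Anselm → 02:23 UTC.
Add 11 hours and 45 minutes leg 2 → 14:08 UTC.
Add 1 hour and 35 minutes layover in Tashkent → 15:43 UTC.
Add 10 hours and 35 minutes leg 3 → 02:18 UTC (Sep 28).
Add 6 hours and 20 minutes layover in Reykjavik → 08:38 UTC.
Add 9 hours 11 minutes leg 4 → 17:49 UTC.
Cordova Station is UTC+12:45, so local arrival = 17:49 + 12:45 = 06:34 on Sep 29.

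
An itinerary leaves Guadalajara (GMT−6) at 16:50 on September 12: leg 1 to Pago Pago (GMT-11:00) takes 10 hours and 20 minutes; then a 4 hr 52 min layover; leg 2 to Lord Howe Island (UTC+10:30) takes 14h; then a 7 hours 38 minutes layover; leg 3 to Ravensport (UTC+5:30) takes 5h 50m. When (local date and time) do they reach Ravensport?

23:00 on September 14

Convert departure to UTC: 16:50 + 6:00 = 22:50 UTC on Sep 12.
Add 10 hours 20 minutes leg 1 → 09:10 UTC (Sep 13).
Add 4 hours and 52 minutes layover in Pago Pago → 14:02 UTC.
Add 14 hours leg 2 → 04:02 UTC (Sep 14).
Add 7 hours 38 minutes layover in Lord Howe Island → 11:40 UTC.
Add 5 hours and 50 minutes leg 3 → 17:30 UTC.
Ravensport is UTC+5:30, so local arrival = 17:30 + 5:30 = 23:00 on Sep 14.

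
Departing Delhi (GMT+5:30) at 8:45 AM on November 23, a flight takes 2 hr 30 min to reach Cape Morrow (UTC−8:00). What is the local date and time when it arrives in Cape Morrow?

Convert departure to UTC: 8:45 AM − 5:30 = 3:15 AM UTC on Nov 23.
Add 2 hours 30 minutes travel time → 5:45 AM UTC.
Cape Morrow is UTC−8:00, so local arrival = 5:45 AM − 8:00 = 9:45 PM on Nov 22.

9:45 PM on November 22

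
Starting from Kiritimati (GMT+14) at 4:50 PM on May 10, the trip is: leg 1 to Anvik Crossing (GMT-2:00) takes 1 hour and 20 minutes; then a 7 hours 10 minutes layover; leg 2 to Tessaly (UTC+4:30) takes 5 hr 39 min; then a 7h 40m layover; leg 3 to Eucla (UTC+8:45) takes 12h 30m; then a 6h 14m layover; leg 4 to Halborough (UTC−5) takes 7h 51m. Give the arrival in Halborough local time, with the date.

Convert departure to UTC: 4:50 PM − 14:00 = 2:50 AM UTC on May 10.
Add 1 hour and 20 minutes leg 1 → 4:10 AM UTC.
Add 7 hours and 10 minutes layover in Anvik Crossing → 11:20 AM UTC.
Add 5 hours and 39 minutes leg 2 → 4:59 PM UTC.
Add 7 hours and 40 minutes layover in Tessaly → 12:39 AM UTC (May 11).
Add 12 hours and 30 minutes leg 3 → 1:09 PM UTC.
Add 6 hours and 14 minutes layover in Eucla → 7:23 PM UTC.
Add 7 hours 51 minutes leg 4 → 3:14 AM UTC (May 12).
Halborough is UTC−5:00, so local arrival = 3:14 AM − 5:00 = 10:14 PM on May 11.

10:14 PM on May 11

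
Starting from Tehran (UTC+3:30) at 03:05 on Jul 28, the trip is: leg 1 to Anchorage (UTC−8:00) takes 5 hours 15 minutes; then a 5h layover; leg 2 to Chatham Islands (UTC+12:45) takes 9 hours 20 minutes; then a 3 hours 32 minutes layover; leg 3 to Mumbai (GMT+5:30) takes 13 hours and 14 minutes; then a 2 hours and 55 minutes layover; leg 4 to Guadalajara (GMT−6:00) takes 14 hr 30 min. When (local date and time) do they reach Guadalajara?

Convert departure to UTC: 03:05 − 3:30 = 23:35 UTC on Jul 27.
Add 5 hours and 15 minutes leg 1 → 04:50 UTC (Jul 28).
Add 5 hours layover in Anchorage → 09:50 UTC.
Add 9 hours and 20 minutes leg 2 → 19:10 UTC.
Add 3 hours and 32 minutes layover in Chatham Islands → 22:42 UTC.
Add 13 hours 14 minutes leg 3 → 11:56 UTC (Jul 29).
Add 2 hours 55 minutes layover in Mumbai → 14:51 UTC.
Add 14 hours and 30 minutes leg 4 → 05:21 UTC (Jul 30).
Guadalajara is UTC−6:00, so local arrival = 05:21 − 6:00 = 23:21 on Jul 29.

23:21 on Jul 29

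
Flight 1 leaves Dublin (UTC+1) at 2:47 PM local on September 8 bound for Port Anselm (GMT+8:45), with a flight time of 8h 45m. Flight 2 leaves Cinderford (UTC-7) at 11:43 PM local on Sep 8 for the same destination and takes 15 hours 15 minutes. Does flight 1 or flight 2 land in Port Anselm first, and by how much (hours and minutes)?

Flight 1 in UTC: 2:47 PM − 1:00 = 1:47 PM on Sep 8.
+8 hours and 45 minutes → arrive 10:32 PM UTC on Sep 8.
Flight 2 in UTC: 11:43 PM + 7:00 = 6:43 AM on Sep 9.
+15 hours 15 minutes → arrive 9:58 PM UTC on Sep 9.
Flight 1 lands earlier by 23 hours 26 minutes.

the first, by 23 hours 26 minutes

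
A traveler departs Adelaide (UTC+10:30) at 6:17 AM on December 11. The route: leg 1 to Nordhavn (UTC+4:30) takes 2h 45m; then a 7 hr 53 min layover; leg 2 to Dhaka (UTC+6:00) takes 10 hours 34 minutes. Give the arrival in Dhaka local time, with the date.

Convert departure to UTC: 6:17 AM − 10:30 = 7:47 PM UTC on Dec 10.
Add 2 hours and 45 minutes leg 1 → 10:32 PM UTC.
Add 7 hours 53 minutes layover in Nordhavn → 6:25 AM UTC (Dec 11).
Add 10 hours and 34 minutes leg 2 → 4:59 PM UTC.
Dhaka is UTC+6:00, so local arrival = 4:59 PM + 6:00 = 10:59 PM on Dec 11.

10:59 PM on December 11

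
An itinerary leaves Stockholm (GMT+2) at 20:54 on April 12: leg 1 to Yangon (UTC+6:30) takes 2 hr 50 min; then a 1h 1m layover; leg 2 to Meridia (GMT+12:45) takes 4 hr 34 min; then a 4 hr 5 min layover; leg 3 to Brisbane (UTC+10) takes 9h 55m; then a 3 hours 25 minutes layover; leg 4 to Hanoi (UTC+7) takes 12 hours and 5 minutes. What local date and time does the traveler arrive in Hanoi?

15:49 on April 14

Convert departure to UTC: 20:54 − 2:00 = 18:54 UTC on Apr 12.
Add 2 hours 50 minutes leg 1 → 21:44 UTC.
Add 1 hour 1 minute layover in Yangon → 22:45 UTC.
Add 4 hours 34 minutes leg 2 → 03:19 UTC (Apr 13).
Add 4 hours 5 minutes layover in Meridia → 07:24 UTC.
Add 9 hours 55 minutes leg 3 → 17:19 UTC.
Add 3 hours 25 minutes layover in Brisbane → 20:44 UTC.
Add 12 hours 5 minutes leg 4 → 08:49 UTC (Apr 14).
Hanoi is UTC+7:00, so local arrival = 08:49 + 7:00 = 15:49 on Apr 14.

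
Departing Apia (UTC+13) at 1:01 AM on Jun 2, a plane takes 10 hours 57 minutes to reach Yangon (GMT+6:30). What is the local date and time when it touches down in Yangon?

Convert departure to UTC: 1:01 AM − 13:00 = 12:01 PM UTC on Jun 1.
Add 10 hours and 57 minutes travel time → 10:58 PM UTC.
Yangon is UTC+6:30, so local arrival = 10:58 PM + 6:30 = 5:28 AM on Jun 2.

5:28 AM on Jun 2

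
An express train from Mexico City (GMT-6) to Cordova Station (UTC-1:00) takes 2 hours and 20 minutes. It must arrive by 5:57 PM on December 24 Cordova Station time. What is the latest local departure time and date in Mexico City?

10:37 AM on Dec 24

Target arrival in UTC: 5:57 PM + 1:00 = 6:57 PM on Dec 24.
Subtract 2 hours 20 minutes → departure 4:37 PM UTC on Dec 24.
Mexico City is UTC−6:00: 4:37 PM − 6:00 = 10:37 AM on Dec 24.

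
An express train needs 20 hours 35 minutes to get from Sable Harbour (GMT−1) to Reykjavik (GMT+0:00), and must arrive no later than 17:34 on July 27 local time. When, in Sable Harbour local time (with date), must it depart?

19:59 on Jul 26

Target arrival is already UTC: 17:34 on Jul 27.
Subtract 20 hours 35 minutes → departure 20:59 UTC on Jul 26.
Sable Harbour is UTC−1:00: 20:59 − 1:00 = 19:59 on Jul 26.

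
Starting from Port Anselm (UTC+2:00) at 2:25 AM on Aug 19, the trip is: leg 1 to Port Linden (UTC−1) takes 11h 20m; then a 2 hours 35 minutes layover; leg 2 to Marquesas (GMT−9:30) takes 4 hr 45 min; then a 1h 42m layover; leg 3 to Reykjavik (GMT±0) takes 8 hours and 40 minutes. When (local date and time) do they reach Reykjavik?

Convert departure to UTC: 2:25 AM − 2:00 = 12:25 AM UTC on Aug 19.
Add 11 hours and 20 minutes leg 1 → 11:45 AM UTC.
Add 2 hours 35 minutes layover in Port Linden → 2:20 PM UTC.
Add 4 hours and 45 minutes leg 2 → 7:05 PM UTC.
Add 1 hour 42 minutes layover in Marquesas → 8:47 PM UTC.
Add 8 hours 40 minutes leg 3 → 5:27 AM UTC (Aug 20).
Reykjavik is UTC+0, so local arrival is the same: 5:27 AM on Aug 20.

5:27 AM on August 20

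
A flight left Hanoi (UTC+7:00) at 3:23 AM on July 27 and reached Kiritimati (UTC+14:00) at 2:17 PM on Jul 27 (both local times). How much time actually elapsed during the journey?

Departure in UTC: 3:23 AM − 7:00 = 8:23 PM on Jul 26.
Arrival in UTC: 2:17 PM − 14:00 = 12:17 AM on Jul 27.
Elapsed = 12:17 AM − 8:23 PM (+1 day) = 3 hours 54 minutes.

3 hours 54 minutes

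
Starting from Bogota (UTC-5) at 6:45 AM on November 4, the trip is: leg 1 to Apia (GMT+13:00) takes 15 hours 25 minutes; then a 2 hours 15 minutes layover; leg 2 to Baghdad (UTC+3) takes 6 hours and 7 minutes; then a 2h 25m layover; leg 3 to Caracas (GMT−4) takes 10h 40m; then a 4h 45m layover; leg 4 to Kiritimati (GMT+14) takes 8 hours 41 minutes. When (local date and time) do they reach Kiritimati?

Convert departure to UTC: 6:45 AM + 5:00 = 11:45 AM UTC on Nov 4.
Add 15 hours 25 minutes leg 1 → 3:10 AM UTC (Nov 5).
Add 2 hours 15 minutes layover in Apia → 5:25 AM UTC.
Add 6 hours 7 minutes leg 2 → 11:32 AM UTC.
Add 2 hours and 25 minutes layover in Baghdad → 1:57 PM UTC.
Add 10 hours 40 minutes leg 3 → 12:37 AM UTC (Nov 6).
Add 4 hours and 45 minutes layover in Caracas → 5:22 AM UTC.
Add 8 hours and 41 minutes leg 4 → 2:03 PM UTC.
Kiritimati is UTC+14:00, so local arrival = 2:03 PM + 14:00 = 4:03 AM on Nov 7.

4:03 AM on November 7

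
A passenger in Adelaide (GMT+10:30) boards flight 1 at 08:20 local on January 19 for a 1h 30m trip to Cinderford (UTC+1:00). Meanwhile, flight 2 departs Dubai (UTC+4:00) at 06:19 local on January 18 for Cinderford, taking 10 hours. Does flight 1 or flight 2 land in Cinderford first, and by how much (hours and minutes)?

the second, by 11 hours 1 minute

Flight 1 in UTC: 08:20 − 10:30 = 21:50 on Jan 18.
+1 hour 30 minutes → arrive 23:20 UTC on Jan 18.
Flight 2 in UTC: 06:19 − 4:00 = 02:19 on Jan 18.
+10 hours → arrive 12:19 UTC on Jan 18.
Flight 2 lands earlier by 11 hours 1 minute.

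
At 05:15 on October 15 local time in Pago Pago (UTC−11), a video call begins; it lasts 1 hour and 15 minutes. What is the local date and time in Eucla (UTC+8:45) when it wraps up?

02:15 on Oct 16

Convert start to UTC: 05:15 + 11:00 = 16:15 UTC on Oct 15.
Add 1 hour 15 minutes duration → 17:30 UTC.
Eucla is UTC+8:45, so local end time = 17:30 + 8:45 = 02:15 on Oct 16.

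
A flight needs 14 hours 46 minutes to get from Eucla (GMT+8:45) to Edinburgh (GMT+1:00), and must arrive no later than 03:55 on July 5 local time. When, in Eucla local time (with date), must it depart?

Target arrival in UTC: 03:55 − 1:00 = 02:55 on Jul 5.
Subtract 14 hours 46 minutes → departure 12:09 UTC on Jul 4.
Eucla is UTC+8:45: 12:09 + 8:45 = 20:54 on Jul 4.

20:54 on Jul 4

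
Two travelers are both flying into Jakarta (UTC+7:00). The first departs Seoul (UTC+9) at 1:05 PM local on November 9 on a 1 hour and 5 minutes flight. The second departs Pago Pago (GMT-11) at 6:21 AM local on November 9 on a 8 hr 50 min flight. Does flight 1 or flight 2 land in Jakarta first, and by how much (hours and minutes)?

the first, by 21 hours 1 minute

Flight 1 in UTC: 1:05 PM − 9:00 = 4:05 AM on Nov 9.
+1 hour 5 minutes → arrive 5:10 AM UTC on Nov 9.
Flight 2 in UTC: 6:21 AM + 11:00 = 5:21 PM on Nov 9.
+8 hours 50 minutes → arrive 2:11 AM UTC on Nov 10.
Flight 1 lands earlier by 21 hours 1 minute.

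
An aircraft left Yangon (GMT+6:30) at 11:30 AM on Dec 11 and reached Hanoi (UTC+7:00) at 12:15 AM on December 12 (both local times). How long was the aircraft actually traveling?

Departure in UTC: 11:30 AM − 6:30 = 5:00 AM on Dec 11.
Arrival in UTC: 12:15 AM − 7:00 = 5:15 PM on Dec 11.
Elapsed = 5:15 PM − 5:00 AM = 12 hours 15 minutes.

12 hours 15 minutes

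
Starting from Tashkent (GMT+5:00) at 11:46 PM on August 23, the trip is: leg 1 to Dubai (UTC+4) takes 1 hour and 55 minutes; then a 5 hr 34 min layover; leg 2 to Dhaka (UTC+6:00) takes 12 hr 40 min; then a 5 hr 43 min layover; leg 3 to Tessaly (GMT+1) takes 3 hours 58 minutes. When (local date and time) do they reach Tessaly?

1:36 AM on August 25

Convert departure to UTC: 11:46 PM − 5:00 = 6:46 PM UTC on Aug 23.
Add 1 hour 55 minutes leg 1 → 8:41 PM UTC.
Add 5 hours and 34 minutes layover in Dubai → 2:15 AM UTC (Aug 24).
Add 12 hours 40 minutes leg 2 → 2:55 PM UTC.
Add 5 hours and 43 minutes layover in Dhaka → 8:38 PM UTC.
Add 3 hours 58 minutes leg 3 → 12:36 AM UTC (Aug 25).
Tessaly is UTC+1:00, so local arrival = 12:36 AM + 1:00 = 1:36 AM on Aug 25.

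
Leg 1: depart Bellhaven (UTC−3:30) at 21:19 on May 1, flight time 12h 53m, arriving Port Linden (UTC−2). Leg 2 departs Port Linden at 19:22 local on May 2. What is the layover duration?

7 hours 40 minutes

Convert departure to UTC: 21:19 + 3:30 = 00:49 UTC on May 2.
Add 12 hours and 53 minutes flight time → 13:42 UTC.
Port Linden is UTC−2:00, so local arrival = 13:42 − 2:00 = 11:42 on May 2.
Layover = 19:22 − 11:42 = 7 hours 40 minutes.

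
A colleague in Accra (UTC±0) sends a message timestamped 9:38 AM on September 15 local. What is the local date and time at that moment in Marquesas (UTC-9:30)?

12:08 AM on September 15

Marquesas is 9:30 behind Accra.
Shift by the zone difference: 9:38 AM − 9:30 = 12:08 AM on Sep 15 in Marquesas.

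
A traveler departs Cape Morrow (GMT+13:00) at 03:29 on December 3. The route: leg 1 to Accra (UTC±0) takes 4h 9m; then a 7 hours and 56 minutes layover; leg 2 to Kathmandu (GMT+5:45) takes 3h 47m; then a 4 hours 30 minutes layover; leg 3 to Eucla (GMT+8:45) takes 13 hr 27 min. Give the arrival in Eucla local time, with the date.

09:03 on December 4

Convert departure to UTC: 03:29 − 13:00 = 14:29 UTC on Dec 2.
Add 4 hours 9 minutes leg 1 → 18:38 UTC.
Add 7 hours and 56 minutes layover in Accra → 02:34 UTC (Dec 3).
Add 3 hours and 47 minutes leg 2 → 06:21 UTC.
Add 4 hours 30 minutes layover in Kathmandu → 10:51 UTC.
Add 13 hours 27 minutes leg 3 → 00:18 UTC (Dec 4).
Eucla is UTC+8:45, so local arrival = 00:18 + 8:45 = 09:03 on Dec 4.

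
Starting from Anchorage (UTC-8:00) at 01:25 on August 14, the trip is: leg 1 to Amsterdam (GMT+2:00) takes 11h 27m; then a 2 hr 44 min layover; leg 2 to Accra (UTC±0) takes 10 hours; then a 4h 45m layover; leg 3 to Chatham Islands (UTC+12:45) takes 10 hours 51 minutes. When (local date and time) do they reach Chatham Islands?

Convert departure to UTC: 01:25 + 8:00 = 09:25 UTC on Aug 14.
Add 11 hours 27 minutes leg 1 → 20:52 UTC.
Add 2 hours and 44 minutes layover in Amsterdam → 23:36 UTC.
Add 10 hours leg 2 → 09:36 UTC (Aug 15).
Add 4 hours and 45 minutes layover in Accra → 14:21 UTC.
Add 10 hours and 51 minutes leg 3 → 01:12 UTC (Aug 16).
Chatham Islands is UTC+12:45, so local arrival = 01:12 + 12:45 = 13:57 on Aug 16.

13:57 on Aug 16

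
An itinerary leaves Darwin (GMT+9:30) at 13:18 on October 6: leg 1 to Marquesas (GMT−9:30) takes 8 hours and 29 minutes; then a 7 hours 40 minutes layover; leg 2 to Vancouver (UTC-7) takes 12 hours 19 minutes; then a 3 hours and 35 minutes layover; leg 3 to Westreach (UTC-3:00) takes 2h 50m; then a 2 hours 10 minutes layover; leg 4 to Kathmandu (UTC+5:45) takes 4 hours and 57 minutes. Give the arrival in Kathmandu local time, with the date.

03:33 on October 8

Convert departure to UTC: 13:18 − 9:30 = 03:48 UTC on Oct 6.
Add 8 hours 29 minutes leg 1 → 12:17 UTC.
Add 7 hours 40 minutes layover in Marquesas → 19:57 UTC.
Add 12 hours 19 minutes leg 2 → 08:16 UTC (Oct 7).
Add 3 hours and 35 minutes layover in Vancouver → 11:51 UTC.
Add 2 hours and 50 minutes leg 3 → 14:41 UTC.
Add 2 hours and 10 minutes layover in Westreach → 16:51 UTC.
Add 4 hours and 57 minutes leg 4 → 21:48 UTC.
Kathmandu is UTC+5:45, so local arrival = 21:48 + 5:45 = 03:33 on Oct 8.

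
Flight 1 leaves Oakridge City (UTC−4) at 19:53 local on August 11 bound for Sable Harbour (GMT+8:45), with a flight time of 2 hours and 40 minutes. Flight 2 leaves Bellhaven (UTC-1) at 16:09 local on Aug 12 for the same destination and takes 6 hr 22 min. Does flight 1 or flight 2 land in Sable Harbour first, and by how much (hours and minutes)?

the first, by 20 hours 58 minutes

Flight 1 in UTC: 19:53 + 4:00 = 23:53 on Aug 11.
+2 hours and 40 minutes → arrive 02:33 UTC on Aug 12.
Flight 2 in UTC: 16:09 + 1:00 = 17:09 on Aug 12.
+6 hours 22 minutes → arrive 23:31 UTC on Aug 12.
Flight 1 lands earlier by 20 hours 58 minutes.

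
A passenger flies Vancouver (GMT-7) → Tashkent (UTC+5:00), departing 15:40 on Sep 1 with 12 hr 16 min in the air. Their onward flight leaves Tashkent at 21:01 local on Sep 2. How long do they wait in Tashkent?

Convert departure to UTC: 15:40 + 7:00 = 22:40 UTC on Sep 1.
Add 12 hours and 16 minutes flight time → 10:56 UTC (Sep 2).
Tashkent is UTC+5:00, so local arrival = 10:56 + 5:00 = 15:56 on Sep 2.
Layover = 21:01 − 15:56 = 5 hours 5 minutes.

5 hours 5 minutes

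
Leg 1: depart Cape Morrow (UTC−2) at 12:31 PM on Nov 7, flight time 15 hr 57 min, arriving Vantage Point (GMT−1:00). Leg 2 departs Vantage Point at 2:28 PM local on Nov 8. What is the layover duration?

Convert departure to UTC: 12:31 PM + 2:00 = 2:31 PM UTC on Nov 7.
Add 15 hours 57 minutes flight time → 6:28 AM UTC (Nov 8).
Vantage Point is UTC−1:00, so local arrival = 6:28 AM − 1:00 = 5:28 AM on Nov 8.
Layover = 2:28 PM − 5:28 AM = 9 hours.

9 hours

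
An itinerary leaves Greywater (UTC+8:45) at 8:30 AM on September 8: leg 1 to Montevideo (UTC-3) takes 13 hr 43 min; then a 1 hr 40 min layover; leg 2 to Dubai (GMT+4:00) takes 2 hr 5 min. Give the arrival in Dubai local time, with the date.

9:13 PM on September 8

Convert departure to UTC: 8:30 AM − 8:45 = 11:45 PM UTC on Sep 7.
Add 13 hours 43 minutes leg 1 → 1:28 PM UTC (Sep 8).
Add 1 hour 40 minutes layover in Montevideo → 3:08 PM UTC.
Add 2 hours 5 minutes leg 2 → 5:13 PM UTC.
Dubai is UTC+4:00, so local arrival = 5:13 PM + 4:00 = 9:13 PM on Sep 8.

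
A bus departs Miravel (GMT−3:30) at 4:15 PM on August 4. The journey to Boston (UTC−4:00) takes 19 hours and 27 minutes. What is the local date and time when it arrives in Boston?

11:12 AM on Aug 5

Boston is 0:30 behind Miravel.
After 19 hours and 27 minutes it is 11:42 AM (Aug 5) in Miravel.
Shift by the zone difference: 11:42 AM − 0:30 = 11:12 AM on Aug 5 in Boston.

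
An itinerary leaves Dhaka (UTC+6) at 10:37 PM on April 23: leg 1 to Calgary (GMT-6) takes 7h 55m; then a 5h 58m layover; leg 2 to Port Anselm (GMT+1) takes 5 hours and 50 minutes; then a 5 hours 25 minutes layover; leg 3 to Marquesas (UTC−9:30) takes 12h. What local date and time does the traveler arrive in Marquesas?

8:15 PM on Apr 24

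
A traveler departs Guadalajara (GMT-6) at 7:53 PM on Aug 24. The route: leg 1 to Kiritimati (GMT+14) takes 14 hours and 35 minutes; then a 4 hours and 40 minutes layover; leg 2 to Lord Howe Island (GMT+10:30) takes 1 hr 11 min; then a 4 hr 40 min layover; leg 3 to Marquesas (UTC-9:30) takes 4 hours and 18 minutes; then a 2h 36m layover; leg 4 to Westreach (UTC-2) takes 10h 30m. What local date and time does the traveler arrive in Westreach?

6:23 PM on August 26

Convert departure to UTC: 7:53 PM + 6:00 = 1:53 AM UTC on Aug 25.
Add 14 hours 35 minutes leg 1 → 4:28 PM UTC.
Add 4 hours and 40 minutes layover in Kiritimati → 9:08 PM UTC.
Add 1 hour 11 minutes leg 2 → 10:19 PM UTC.
Add 4 hours and 40 minutes layover in Lord Howe Island → 2:59 AM UTC (Aug 26).
Add 4 hours and 18 minutes leg 3 → 7:17 AM UTC.
Add 2 hours and 36 minutes layover in Marquesas → 9:53 AM UTC.
Add 10 hours and 30 minutes leg 4 → 8:23 PM UTC.
Westreach is UTC−2:00, so local arrival = 8:23 PM − 2:00 = 6:23 PM on Aug 26.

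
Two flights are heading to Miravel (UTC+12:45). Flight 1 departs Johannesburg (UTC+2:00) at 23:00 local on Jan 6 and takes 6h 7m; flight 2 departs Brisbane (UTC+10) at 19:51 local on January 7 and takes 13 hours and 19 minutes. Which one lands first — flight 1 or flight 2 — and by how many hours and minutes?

the first, by 20 hours 3 minutes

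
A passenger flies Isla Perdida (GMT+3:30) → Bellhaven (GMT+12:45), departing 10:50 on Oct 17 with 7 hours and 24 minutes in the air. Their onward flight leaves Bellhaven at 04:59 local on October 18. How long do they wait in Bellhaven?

1 hour 30 minutes

Convert departure to UTC: 10:50 − 3:30 = 07:20 UTC on Oct 17.
Add 7 hours 24 minutes flight time → 14:44 UTC.
Bellhaven is UTC+12:45, so local arrival = 14:44 + 12:45 = 03:29 on Oct 18.
Layover = 04:59 − 03:29 = 1 hour 30 minutes.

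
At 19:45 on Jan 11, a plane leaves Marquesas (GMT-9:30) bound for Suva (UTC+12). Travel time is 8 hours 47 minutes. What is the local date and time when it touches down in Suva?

Convert departure to UTC: 19:45 + 9:30 = 05:15 UTC on Jan 12.
Add 8 hours and 47 minutes travel time → 14:02 UTC.
Suva is UTC+12:00, so local arrival = 14:02 + 12:00 = 02:02 on Jan 13.

02:02 on January 13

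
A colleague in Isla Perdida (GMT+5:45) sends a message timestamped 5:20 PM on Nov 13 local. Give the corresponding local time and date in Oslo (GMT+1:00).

Oslo is 4:45 behind Isla Perdida.
Shift by the zone difference: 5:20 PM − 4:45 = 12:35 PM on Nov 13 in Oslo.

12:35 PM on November 13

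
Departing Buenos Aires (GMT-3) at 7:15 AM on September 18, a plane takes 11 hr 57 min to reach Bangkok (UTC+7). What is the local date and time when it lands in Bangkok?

5:12 AM on September 19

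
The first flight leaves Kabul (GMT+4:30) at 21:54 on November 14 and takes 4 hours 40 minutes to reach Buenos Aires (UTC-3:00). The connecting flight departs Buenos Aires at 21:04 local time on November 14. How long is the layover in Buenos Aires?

2 hours

Convert departure to UTC: 21:54 − 4:30 = 17:24 UTC on Nov 14.
Add 4 hours and 40 minutes flight time → 22:04 UTC.
Buenos Aires is UTC−3:00, so local arrival = 22:04 − 3:00 = 19:04 on Nov 14.
Layover = 21:04 − 19:04 = 2 hours.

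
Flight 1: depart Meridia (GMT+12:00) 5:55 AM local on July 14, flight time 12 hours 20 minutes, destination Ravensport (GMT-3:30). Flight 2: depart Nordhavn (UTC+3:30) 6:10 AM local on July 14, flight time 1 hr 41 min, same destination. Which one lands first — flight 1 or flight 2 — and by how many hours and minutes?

Flight 1 in UTC: 5:55 AM − 12:00 = 5:55 PM on Jul 13.
+12 hours 20 minutes → arrive 6:15 AM UTC on Jul 14.
Flight 2 in UTC: 6:10 AM − 3:30 = 2:40 AM on Jul 14.
+1 hour 41 minutes → arrive 4:21 AM UTC on Jul 14.
Flight 2 lands earlier by 1 hour 54 minutes.

the second, by 1 hour 54 minutes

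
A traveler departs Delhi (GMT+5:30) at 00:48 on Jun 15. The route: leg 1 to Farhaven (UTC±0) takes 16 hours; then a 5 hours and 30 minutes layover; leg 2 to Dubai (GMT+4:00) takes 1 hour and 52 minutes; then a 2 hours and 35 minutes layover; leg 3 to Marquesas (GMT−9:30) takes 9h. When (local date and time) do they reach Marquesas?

20:45 on Jun 15

Convert departure to UTC: 00:48 − 5:30 = 19:18 UTC on Jun 14.
Add 16 hours leg 1 → 11:18 UTC (Jun 15).
Add 5 hours and 30 minutes layover in Farhaven → 16:48 UTC.
Add 1 hour 52 minutes leg 2 → 18:40 UTC.
Add 2 hours 35 minutes layover in Dubai → 21:15 UTC.
Add 9 hours leg 3 → 06:15 UTC (Jun 16).
Marquesas is UTC−9:30, so local arrival = 06:15 − 9:30 = 20:45 on Jun 15.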